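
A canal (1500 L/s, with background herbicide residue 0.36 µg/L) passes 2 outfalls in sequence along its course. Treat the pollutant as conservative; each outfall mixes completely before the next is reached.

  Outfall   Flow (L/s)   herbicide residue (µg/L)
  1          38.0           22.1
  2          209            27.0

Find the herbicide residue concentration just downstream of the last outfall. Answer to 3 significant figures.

Below outfall 1: Q → 1538 L/s, C = (1500·0.3600 + 38.00·22.10)/1538 = 0.8971 µg/L.
Below outfall 2: Q → 1747 L/s, C = (1538·0.8971 + 209.0·27.00)/1747 = 4.020 µg/L.

4.02 µg/L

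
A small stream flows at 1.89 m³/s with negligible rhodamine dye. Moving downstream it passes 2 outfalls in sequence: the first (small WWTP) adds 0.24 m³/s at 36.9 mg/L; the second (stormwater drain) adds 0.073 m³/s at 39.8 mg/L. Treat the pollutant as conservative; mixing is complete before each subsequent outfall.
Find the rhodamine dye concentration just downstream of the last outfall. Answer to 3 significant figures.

After outfall 1: Q = 1.890 + 0.2400 = 2.130 m³/s; C = (1.890·0 + 0.2400·36.90)/2.130 = 4.158 mg/L.
After outfall 2: Q = 2.130 + 0.07300 = 2.203 m³/s; C = (2.130·4.158 + 0.07300·39.80)/2.203 = 5.339 mg/L.

5.34 mg/L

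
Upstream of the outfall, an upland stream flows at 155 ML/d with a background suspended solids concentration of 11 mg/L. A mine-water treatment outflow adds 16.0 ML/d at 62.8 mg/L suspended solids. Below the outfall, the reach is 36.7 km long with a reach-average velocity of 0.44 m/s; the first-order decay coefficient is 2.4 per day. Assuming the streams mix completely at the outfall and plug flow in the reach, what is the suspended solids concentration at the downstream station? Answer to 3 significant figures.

1.56 mg/L

Conservation of mass: C = (155.0·11.00 + 16.00·62.80) / 171.0 = 2710/171.0 = 15.85 mg/L.
Travel time t = 36.7·1000 / 0.44 = 83410 s = 23.17 h.
First-order decay: C = 15.85·exp(−k·t) = 15.85·0.09858 = 1.562 mg/L.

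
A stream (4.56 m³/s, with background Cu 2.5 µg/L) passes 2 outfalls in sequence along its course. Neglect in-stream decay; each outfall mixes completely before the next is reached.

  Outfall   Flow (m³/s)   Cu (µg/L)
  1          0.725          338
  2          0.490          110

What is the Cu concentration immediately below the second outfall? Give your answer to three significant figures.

53.7 µg/L

Outfall 1: combined Q = 5.285 m³/s; C = (4.560·2.500 + 0.7250·338.0)/5.285 = 48.52 µg/L.
Outfall 2: combined Q = 5.775 m³/s; C = (5.285·48.52 + 0.4900·110.0)/5.775 = 53.74 µg/L.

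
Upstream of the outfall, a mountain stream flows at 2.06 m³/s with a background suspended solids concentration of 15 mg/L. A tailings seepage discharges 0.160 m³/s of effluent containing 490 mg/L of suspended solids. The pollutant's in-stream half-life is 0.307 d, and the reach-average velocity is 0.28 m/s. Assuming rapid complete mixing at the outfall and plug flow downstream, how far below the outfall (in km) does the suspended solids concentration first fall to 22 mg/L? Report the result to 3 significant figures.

8.63 km

Mixed concentration C = ΣQC/ΣQ = (2.060·15.00 + 0.1600·490.0) / 2.220 = 109.3/2.220 = 49.23 mg/L.
Half-life 0.307 d → k = ln 2 / 0.307 = 2.258 d⁻¹.
Set 49.23·exp(−k·t) = 22 → t = ln(49.23/22)/k = 30830 s = 8.563 h.
Distance = v·t = 0.28·30830 = 8631 m = 8.631 km.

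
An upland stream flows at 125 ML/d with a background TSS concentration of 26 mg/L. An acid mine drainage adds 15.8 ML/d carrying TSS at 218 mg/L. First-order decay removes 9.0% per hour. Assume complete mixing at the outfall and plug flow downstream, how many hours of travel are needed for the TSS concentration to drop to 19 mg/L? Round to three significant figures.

After mixing, C = (125.0·26.00 + 15.80·218.0) / 140.8 = 6694/140.8 = 47.55 mg/L.
9.0%/h lost → k = −ln(1 − 0.09) = 0.09431 h⁻¹.
47.55·exp(−k·t) = 19 → t = ln(47.55/19)/k = 35010 s = 9.726 h.

9.73 h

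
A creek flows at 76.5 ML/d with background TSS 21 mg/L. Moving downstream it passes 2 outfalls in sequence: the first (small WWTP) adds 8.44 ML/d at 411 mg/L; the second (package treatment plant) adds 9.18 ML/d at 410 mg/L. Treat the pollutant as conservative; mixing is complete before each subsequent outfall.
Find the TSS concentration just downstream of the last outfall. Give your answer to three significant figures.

93.9 mg/L

Below outfall 1: Q → 84.94 ML/d, C = (76.50·21.00 + 8.440·411.0)/84.94 = 59.75 mg/L.
Below outfall 2: Q → 94.12 ML/d, C = (84.94·59.75 + 9.180·410.0)/94.12 = 93.91 mg/L.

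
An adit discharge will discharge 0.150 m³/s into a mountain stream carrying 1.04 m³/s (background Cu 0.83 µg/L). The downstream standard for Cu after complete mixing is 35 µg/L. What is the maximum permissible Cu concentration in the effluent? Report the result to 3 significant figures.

272 µg/L

At the limit, (Qr·Cr + Qe·Cₑ)/(Qr + Qe) = 35:
Cₑ = (1.190·35 − 1.040·0.8300) / 0.1500 = 271.9 µg/L.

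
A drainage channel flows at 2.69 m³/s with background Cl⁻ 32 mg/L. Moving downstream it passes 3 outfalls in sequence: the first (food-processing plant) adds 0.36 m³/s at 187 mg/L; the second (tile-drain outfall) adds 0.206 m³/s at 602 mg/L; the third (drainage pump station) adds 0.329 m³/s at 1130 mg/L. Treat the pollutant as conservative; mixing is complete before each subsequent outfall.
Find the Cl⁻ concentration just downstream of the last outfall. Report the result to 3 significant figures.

181 mg/L

After outfall 1: Q = 2.690 + 0.3600 = 3.050 m³/s; C = (2.690·32.00 + 0.3600·187.0)/3.050 = 50.30 mg/L.
After outfall 2: Q = 3.050 + 0.2060 = 3.256 m³/s; C = (3.050·50.30 + 0.2060·602.0)/3.256 = 85.20 mg/L.
After outfall 3: Q = 3.256 + 0.3290 = 3.585 m³/s; C = (3.256·85.20 + 0.3290·1130)/3.585 = 181.1 mg/L.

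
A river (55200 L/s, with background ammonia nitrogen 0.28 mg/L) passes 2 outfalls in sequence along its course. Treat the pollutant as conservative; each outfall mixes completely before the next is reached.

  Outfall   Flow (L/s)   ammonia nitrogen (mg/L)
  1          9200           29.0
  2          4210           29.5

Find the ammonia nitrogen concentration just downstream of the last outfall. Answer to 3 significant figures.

Outfall 1: combined Q = 64400 L/s; C = (55200·0.2800 + 9200·29.00)/64400 = 4.383 mg/L.
Outfall 2: combined Q = 68610 L/s; C = (64400·4.383 + 4210·29.50)/68610 = 5.924 mg/L.

5.92 mg/L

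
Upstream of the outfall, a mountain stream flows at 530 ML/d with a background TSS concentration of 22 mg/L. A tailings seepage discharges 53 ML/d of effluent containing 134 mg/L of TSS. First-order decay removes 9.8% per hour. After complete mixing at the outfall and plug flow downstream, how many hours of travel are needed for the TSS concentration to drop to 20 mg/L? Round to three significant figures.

Mass balance: C = (530.0·22.00 + 53.00·134.0) / 583.0 = 18760/583.0 = 32.18 mg/L.
9.8%/h lost → k = −ln(1 − 0.098) = 0.1031 h⁻¹.
32.18·exp(−k·t) = 20 → t = ln(32.18/20)/k = 16600 s = 4.612 h.

4.61 h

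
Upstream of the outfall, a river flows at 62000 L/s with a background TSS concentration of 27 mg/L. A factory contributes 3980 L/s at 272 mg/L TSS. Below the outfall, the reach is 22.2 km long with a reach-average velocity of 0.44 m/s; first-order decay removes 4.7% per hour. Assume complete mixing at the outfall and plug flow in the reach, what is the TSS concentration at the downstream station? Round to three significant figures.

21.3 mg/L

Mixed concentration C = ΣQC/ΣQ = (62000·27.00 + 3980·272.0) / 65980 = 2757000/65980 = 41.78 mg/L.
Travel time t = 22.2·1000 / 0.44 = 50450 s = 14.02 h.
4.7%/h lost → k = −ln(1 − 0.047) = 0.04814 h⁻¹.
First-order decay: C = 41.78·exp(−k·t) = 41.78·0.5093 = 21.28 mg/L.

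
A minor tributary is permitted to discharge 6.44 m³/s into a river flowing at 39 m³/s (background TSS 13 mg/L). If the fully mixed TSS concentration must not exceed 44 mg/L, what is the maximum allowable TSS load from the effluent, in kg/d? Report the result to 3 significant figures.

129000 kg/d

Mass balance at the limit: 39.00·13.00 + 6.440·Cₑ = 45.44·44 → Cₑ = 231.7 mg/L.
Load = 6.440 m³/s × 231.7 g/m³ × 86 400 s/d = 128900 kg/d.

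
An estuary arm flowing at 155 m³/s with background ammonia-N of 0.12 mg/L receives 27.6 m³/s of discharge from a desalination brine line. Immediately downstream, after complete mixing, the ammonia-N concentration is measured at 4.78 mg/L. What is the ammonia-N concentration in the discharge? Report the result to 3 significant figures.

Mass balance: 155.0·0.1200 + 27.60·Cₑ = 182.6·4.780
→ Cₑ = (182.6·4.780 − 155.0·0.1200) / 27.60 = 30.95 mg/L.

31.0 mg/L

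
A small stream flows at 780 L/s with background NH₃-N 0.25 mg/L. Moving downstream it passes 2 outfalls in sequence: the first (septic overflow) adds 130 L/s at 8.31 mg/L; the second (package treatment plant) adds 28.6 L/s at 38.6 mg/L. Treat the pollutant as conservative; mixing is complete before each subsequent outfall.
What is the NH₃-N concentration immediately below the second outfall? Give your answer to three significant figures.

2.53 mg/L

Below outfall 1: Q → 910.0 L/s, C = (780.0·0.2500 + 130.0·8.310)/910.0 = 1.401 mg/L.
Below outfall 2: Q → 938.6 L/s, C = (910.0·1.401 + 28.60·38.60)/938.6 = 2.535 mg/L.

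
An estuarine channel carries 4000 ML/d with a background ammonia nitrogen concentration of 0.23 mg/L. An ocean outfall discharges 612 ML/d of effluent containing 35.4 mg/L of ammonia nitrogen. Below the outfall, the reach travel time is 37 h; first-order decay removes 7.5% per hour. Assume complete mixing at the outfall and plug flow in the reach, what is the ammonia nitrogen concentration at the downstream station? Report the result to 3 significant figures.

0.274 mg/L

After mixing, C = (4000·0.2300 + 612.0·35.40) / 4612 = 22580/4612 = 4.897 mg/L.
7.5%/h lost → k = −ln(1 − 0.075) = 0.07796 h⁻¹.
Applying C = C₀e^(−kt): 4.897 × 0.05588 = 0.2736 mg/L.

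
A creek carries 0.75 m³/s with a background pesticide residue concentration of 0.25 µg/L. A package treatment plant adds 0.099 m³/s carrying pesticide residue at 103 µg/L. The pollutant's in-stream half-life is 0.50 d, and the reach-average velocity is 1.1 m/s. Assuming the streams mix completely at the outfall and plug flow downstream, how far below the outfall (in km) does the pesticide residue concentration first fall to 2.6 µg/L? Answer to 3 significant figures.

106 km

After mixing, C = (0.7500·0.2500 + 0.09900·103.0) / 0.8490 = 10.38/0.8490 = 12.23 µg/L.
Half-life 0.50 d → k = ln 2 / 0.50 = 1.386 d⁻¹.
Set 12.23·exp(−k·t) = 2.6 → t = ln(12.23/2.6)/k = 96510 s = 26.81 h.
Distance = v·t = 1.1·96510 = 106200 m = 106.2 km.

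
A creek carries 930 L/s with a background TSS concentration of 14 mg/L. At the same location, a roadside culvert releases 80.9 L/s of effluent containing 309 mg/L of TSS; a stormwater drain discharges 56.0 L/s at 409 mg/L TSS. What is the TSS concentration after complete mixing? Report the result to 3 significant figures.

57.1 mg/L

After mixing, C = (930.0·14.00 + 80.90·309.0 + 56.00·409.0) / 1067 = 60920/1067 = 57.10 mg/L.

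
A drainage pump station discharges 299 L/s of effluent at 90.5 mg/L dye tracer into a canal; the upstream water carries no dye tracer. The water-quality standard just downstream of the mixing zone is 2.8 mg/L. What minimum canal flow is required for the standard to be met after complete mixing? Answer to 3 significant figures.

9370 L/s

Set C_mix = 2.8: (Q·0 + 299.0·90.50) / (Q + 299.0) = 2.8
→ Q = 299.0·(90.50 − 2.8)/(2.8 − 0) = 9365 L/s.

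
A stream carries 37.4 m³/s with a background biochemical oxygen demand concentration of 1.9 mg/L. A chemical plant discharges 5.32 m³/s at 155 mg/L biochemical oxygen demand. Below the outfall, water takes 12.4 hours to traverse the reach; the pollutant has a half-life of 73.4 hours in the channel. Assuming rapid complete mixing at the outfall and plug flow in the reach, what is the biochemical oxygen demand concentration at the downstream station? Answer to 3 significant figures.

18.6 mg/L

Flow-weighted average: C = (37.40·1.900 + 5.320·155.0) / 42.72 = 895.7/42.72 = 20.97 mg/L.
Half-life 73.4 h → k = ln 2 / 73.4 = 0.009443 h⁻¹ = 0.2266 d⁻¹.
Decay over the reach: 20.97·exp(−kt) = 20.97·0.8895 = 18.65 mg/L.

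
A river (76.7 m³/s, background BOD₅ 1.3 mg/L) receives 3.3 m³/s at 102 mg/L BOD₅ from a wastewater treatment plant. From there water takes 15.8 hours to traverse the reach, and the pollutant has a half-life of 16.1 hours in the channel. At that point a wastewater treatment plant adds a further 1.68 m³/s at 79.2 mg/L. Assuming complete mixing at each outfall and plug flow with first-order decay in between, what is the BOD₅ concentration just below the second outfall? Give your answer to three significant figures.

4.33 mg/L

Mixed concentration C = ΣQC/ΣQ = (76.70·1.300 + 3.300·102.0) / 80.00 = 436.3/80.00 = 5.454 mg/L; combined flow 80.00 m³/s.
Half-life 16.1 h → k = ln 2 / 16.1 = 0.04305 h⁻¹ = 1.033 d⁻¹.
First-order decay: C = 5.454·exp(−k·t) = 5.454·0.5065 = 2.762 mg/L.
Second outfall: C = (80.00·2.762 + 1.680·79.20)/81.68 = 4.335 mg/L.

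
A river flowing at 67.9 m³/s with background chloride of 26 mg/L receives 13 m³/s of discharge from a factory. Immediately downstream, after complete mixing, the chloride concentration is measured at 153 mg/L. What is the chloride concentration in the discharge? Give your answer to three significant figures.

Mass balance: 67.90·26.00 + 13.00·Cₑ = 80.90·153.0
→ Cₑ = (80.90·153.0 − 67.90·26.00) / 13.00 = 816.3 mg/L.

816 mg/L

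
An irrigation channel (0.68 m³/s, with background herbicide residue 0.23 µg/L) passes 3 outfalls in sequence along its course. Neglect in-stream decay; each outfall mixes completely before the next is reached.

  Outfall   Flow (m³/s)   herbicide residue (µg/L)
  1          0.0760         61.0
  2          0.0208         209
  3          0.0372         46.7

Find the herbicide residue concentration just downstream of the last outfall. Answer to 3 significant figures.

13.4 µg/L

After outfall 1: Q = 0.6800 + 0.07600 = 0.7560 m³/s; C = (0.6800·0.2300 + 0.07600·61.00)/0.7560 = 6.339 µg/L.
After outfall 2: Q = 0.7560 + 0.02080 = 0.7768 m³/s; C = (0.7560·6.339 + 0.02080·209.0)/0.7768 = 11.77 µg/L.
After outfall 3: Q = 0.7768 + 0.03720 = 0.8140 m³/s; C = (0.7768·11.77 + 0.03720·46.70)/0.8140 = 13.36 µg/L.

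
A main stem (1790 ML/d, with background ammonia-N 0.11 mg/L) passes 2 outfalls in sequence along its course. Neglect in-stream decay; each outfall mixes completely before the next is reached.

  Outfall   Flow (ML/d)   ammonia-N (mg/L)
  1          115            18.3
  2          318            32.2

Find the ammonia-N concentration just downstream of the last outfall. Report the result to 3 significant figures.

5.64 mg/L

After outfall 1: Q = 1790 + 115.0 = 1905 ML/d; C = (1790·0.1100 + 115.0·18.30)/1905 = 1.208 mg/L.
After outfall 2: Q = 1905 + 318.0 = 2223 ML/d; C = (1905·1.208 + 318.0·32.20)/2223 = 5.641 mg/L.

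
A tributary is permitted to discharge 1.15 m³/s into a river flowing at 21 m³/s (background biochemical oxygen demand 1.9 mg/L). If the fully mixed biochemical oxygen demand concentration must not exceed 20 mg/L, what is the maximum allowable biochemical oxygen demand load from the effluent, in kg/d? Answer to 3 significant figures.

34800 kg/d

Mass balance at the limit: 21.00·1.900 + 1.150·Cₑ = 22.15·20 → Cₑ = 350.5 mg/L.
Load = 1.150 m³/s × 350.5 g/m³ × 86 400 s/d = 34830 kg/d.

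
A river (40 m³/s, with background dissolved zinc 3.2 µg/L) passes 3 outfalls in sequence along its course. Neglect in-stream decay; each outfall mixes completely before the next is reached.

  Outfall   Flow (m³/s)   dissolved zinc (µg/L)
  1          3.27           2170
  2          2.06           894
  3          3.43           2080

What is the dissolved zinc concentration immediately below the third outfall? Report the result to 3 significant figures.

Below outfall 1: Q → 43.27 m³/s, C = (40.00·3.200 + 3.270·2170)/43.27 = 166.9 µg/L.
Below outfall 2: Q → 45.33 m³/s, C = (43.27·166.9 + 2.060·894.0)/45.33 = 200.0 µg/L.
Below outfall 3: Q → 48.76 m³/s, C = (45.33·200.0 + 3.430·2080)/48.76 = 332.2 µg/L.

332 µg/L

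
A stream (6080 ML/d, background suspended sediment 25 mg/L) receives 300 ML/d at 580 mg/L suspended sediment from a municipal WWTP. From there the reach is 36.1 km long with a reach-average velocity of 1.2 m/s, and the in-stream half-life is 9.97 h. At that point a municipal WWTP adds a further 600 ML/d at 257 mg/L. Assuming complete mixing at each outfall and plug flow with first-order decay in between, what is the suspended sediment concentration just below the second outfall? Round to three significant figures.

Flow-weighted average: C = (6080·25.00 + 300.0·580.0) / 6380 = 326000/6380 = 51.10 mg/L; combined flow 6380 ML/d.
Travel time t = 36.1·1000 / 1.2 = 30080 s = 8.356 h.
Half-life 9.97 h → k = ln 2 / 9.97 = 0.06952 h⁻¹ = 1.669 d⁻¹.
Decay over the reach: 51.10·exp(−kt) = 51.10·0.5594 = 28.58 mg/L.
At the second outfall, C = (6380·28.58 + 600.0·257.0) / (6380 + 600.0) = 48.22 mg/L.

48.2 mg/L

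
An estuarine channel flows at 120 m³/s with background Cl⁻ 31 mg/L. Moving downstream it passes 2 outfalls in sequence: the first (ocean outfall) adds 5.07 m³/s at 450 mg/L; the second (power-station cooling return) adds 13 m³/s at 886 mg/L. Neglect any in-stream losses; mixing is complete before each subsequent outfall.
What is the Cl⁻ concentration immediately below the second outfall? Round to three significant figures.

Below outfall 1: Q → 125.1 m³/s, C = (120.0·31.00 + 5.070·450.0)/125.1 = 47.99 mg/L.
Below outfall 2: Q → 138.1 m³/s, C = (125.1·47.99 + 13.00·886.0)/138.1 = 126.9 mg/L.

127 mg/L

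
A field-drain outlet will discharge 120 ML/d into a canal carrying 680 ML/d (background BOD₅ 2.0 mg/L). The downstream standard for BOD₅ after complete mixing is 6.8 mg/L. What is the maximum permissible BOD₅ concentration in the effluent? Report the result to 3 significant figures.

At the limit, (Qr·Cr + Qe·Cₑ)/(Qr + Qe) = 6.8:
Cₑ = (800.0·6.8 − 680.0·2.000) / 120.0 = 34.00 mg/L.

34.0 mg/L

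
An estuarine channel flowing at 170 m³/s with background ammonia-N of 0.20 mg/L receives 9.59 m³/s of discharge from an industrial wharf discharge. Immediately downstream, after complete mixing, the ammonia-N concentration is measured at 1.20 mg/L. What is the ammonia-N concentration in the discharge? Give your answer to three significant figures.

18.9 mg/L

Mass balance: 170.0·0.2000 + 9.590·Cₑ = 179.6·1.200
→ Cₑ = (179.6·1.200 − 170.0·0.2000) / 9.590 = 18.93 mg/L.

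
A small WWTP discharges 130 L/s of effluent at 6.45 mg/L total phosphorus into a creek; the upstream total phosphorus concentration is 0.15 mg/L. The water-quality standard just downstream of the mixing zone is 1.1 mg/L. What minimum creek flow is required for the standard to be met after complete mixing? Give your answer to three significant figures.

Set C_mix = 1.1: (Q·0.1500 + 130.0·6.450) / (Q + 130.0) = 1.1
→ Q = 130.0·(6.450 − 1.1)/(1.1 − 0.1500) = 732.1 L/s.

732 L/s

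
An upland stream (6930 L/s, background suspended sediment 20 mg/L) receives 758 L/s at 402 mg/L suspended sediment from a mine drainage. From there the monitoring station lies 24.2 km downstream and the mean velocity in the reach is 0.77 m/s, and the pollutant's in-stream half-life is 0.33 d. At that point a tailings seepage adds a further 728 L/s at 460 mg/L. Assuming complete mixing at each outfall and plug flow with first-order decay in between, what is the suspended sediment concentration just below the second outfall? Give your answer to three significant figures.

64.3 mg/L

Mass balance: C = (6930·20.00 + 758.0·402.0) / 7688 = 443300/7688 = 57.66 mg/L; combined flow 7688 L/s.
Travel time t = 24.2·1000 / 0.77 = 31430 s = 8.730 h.
Half-life 0.33 d → k = ln 2 / 0.33 = 2.100 d⁻¹.
First-order decay: C = 57.66·exp(−k·t) = 57.66·0.4658 = 26.86 mg/L.
Second outfall: C = (7688·26.86 + 728.0·460.0)/8416 = 64.33 mg/L.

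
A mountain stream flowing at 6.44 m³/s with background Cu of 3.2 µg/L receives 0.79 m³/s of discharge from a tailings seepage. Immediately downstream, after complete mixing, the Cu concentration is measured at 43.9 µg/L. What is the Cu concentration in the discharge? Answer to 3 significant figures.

Mass balance: 6.440·3.200 + 0.7900·Cₑ = 7.230·43.90
→ Cₑ = (7.230·43.90 − 6.440·3.200) / 0.7900 = 375.7 µg/L.

376 µg/L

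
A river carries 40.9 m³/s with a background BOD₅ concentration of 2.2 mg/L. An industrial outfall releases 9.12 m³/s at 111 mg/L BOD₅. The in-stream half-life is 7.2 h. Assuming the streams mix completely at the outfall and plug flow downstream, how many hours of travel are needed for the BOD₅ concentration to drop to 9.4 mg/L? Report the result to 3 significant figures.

8.85 h

Mixed concentration C = ΣQC/ΣQ = (40.90·2.200 + 9.120·111.0) / 50.02 = 1102/50.02 = 22.04 mg/L.
Half-life 7.2 h → k = ln 2 / 7.2 = 0.09627 h⁻¹ = 2.310 d⁻¹.
22.04·exp(−k·t) = 9.4 → t = ln(22.04/9.4)/k = 31860 s = 8.850 h.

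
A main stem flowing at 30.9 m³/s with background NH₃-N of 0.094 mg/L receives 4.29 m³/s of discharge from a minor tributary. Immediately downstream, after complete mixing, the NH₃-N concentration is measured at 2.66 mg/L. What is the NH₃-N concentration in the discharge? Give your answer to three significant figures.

Mass balance: 30.90·0.09400 + 4.290·Cₑ = 35.19·2.660
→ Cₑ = (35.19·2.660 − 30.90·0.09400) / 4.290 = 21.14 mg/L.

21.1 mg/L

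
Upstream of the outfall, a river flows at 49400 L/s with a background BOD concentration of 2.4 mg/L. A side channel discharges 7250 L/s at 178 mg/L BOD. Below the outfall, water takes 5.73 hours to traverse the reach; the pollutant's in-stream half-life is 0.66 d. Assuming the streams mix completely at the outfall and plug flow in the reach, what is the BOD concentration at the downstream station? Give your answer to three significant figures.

19.4 mg/L

Conservation of mass: C = (49400·2.400 + 7250·178.0) / 56650 = 1409000/56650 = 24.87 mg/L.
Half-life 0.66 d → k = ln 2 / 0.66 = 1.050 d⁻¹.
Applying C = C₀e^(−kt): 24.87 × 0.7782 = 19.36 mg/L.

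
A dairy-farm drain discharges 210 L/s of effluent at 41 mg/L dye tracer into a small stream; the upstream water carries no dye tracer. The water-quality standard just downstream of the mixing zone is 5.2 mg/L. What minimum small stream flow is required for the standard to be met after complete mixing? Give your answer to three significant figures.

Set C_mix = 5.2: (Q·0 + 210.0·41.00) / (Q + 210.0) = 5.2
→ Q = 210.0·(41.00 − 5.2)/(5.2 − 0) = 1446 L/s.

1450 L/s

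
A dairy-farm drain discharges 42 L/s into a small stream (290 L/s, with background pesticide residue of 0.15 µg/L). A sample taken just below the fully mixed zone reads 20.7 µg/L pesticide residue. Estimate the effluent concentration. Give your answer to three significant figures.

163 µg/L

Mass balance: 290.0·0.1500 + 42.00·Cₑ = 332.0·20.70
→ Cₑ = (332.0·20.70 − 290.0·0.1500) / 42.00 = 162.6 µg/L.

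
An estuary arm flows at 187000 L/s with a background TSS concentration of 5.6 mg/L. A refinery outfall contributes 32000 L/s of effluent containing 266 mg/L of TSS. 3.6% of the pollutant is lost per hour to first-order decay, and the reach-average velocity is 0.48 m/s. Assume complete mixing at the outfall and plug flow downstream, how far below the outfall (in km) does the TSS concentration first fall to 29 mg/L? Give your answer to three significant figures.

19.3 km

Mass balance: C = (187000·5.600 + 32000·266.0) / 219000 = 9559000/219000 = 43.65 mg/L.
3.6%/h lost → k = −ln(1 − 0.036) = 0.03666 h⁻¹.
Set 43.65·exp(−k·t) = 29 → t = ln(43.65/29)/k = 40150 s = 11.15 h.
Distance = v·t = 0.48·40150 = 19270 m = 19.27 km.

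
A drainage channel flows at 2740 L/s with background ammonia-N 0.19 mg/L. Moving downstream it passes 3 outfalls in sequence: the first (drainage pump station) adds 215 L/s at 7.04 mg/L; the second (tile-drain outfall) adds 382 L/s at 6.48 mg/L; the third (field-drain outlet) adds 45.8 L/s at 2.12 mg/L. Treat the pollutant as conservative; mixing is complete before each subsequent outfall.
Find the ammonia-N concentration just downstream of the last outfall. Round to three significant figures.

Below outfall 1: Q → 2955 L/s, C = (2740·0.1900 + 215.0·7.040)/2955 = 0.6884 mg/L.
Below outfall 2: Q → 3337 L/s, C = (2955·0.6884 + 382.0·6.480)/3337 = 1.351 mg/L.
Below outfall 3: Q → 3383 L/s, C = (3337·1.351 + 45.80·2.120)/3383 = 1.362 mg/L.

1.36 mg/L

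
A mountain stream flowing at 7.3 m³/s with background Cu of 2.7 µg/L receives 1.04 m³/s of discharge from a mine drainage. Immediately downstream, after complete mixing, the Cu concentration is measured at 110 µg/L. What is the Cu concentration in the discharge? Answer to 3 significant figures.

Mass balance: 7.300·2.700 + 1.040·Cₑ = 8.340·110.0
→ Cₑ = (8.340·110.0 − 7.300·2.700) / 1.040 = 863.2 µg/L.

863 µg/L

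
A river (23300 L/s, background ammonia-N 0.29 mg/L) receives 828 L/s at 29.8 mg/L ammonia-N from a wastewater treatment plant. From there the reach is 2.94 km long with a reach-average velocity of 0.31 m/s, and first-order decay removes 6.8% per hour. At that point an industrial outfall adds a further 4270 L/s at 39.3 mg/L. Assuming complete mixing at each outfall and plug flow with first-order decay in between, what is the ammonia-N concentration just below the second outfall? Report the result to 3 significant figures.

Flow-weighted average: C = (23300·0.2900 + 828.0·29.80) / 24130 = 31430/24130 = 1.303 mg/L; combined flow 24130 L/s.
Travel time t = 2.94·1000 / 0.31 = 9484 s = 2.634 h.
6.8%/h lost → k = −ln(1 − 0.068) = 0.07042 h⁻¹.
Applying C = C₀e^(−kt): 1.303 × 0.8307 = 1.082 mg/L.
Second outfall: C = (24130·1.082 + 4270·39.30)/28400 = 6.829 mg/L.

6.83 mg/L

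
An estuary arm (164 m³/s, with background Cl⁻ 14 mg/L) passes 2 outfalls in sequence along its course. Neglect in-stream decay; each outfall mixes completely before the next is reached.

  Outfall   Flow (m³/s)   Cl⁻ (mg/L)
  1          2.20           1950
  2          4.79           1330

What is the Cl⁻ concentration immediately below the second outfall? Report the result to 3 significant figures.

75.8 mg/L

After outfall 1: Q = 164.0 + 2.200 = 166.2 m³/s; C = (164.0·14.00 + 2.200·1950)/166.2 = 39.63 mg/L.
After outfall 2: Q = 166.2 + 4.790 = 171.0 m³/s; C = (166.2·39.63 + 4.790·1330)/171.0 = 75.77 mg/L.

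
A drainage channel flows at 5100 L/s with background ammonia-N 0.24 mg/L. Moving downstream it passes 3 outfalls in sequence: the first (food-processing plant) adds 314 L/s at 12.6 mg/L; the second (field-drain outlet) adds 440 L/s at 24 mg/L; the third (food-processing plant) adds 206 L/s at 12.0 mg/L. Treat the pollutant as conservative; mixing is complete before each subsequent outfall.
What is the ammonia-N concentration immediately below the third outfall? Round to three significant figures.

Outfall 1: combined Q = 5414 L/s; C = (5100·0.2400 + 314.0·12.60)/5414 = 0.9569 mg/L.
Outfall 2: combined Q = 5854 L/s; C = (5414·0.9569 + 440.0·24.00)/5854 = 2.689 mg/L.
Outfall 3: combined Q = 6060 L/s; C = (5854·2.689 + 206.0·12.00)/6060 = 3.005 mg/L.

3.01 mg/L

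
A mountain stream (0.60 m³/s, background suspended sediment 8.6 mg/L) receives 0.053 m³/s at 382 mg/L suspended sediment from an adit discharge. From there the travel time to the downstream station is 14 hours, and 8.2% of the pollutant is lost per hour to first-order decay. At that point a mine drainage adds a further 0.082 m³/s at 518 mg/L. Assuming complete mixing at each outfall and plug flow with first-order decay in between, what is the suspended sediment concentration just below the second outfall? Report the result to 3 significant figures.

Conservation of mass: C = (0.6000·8.600 + 0.05300·382.0) / 0.6530 = 25.41/0.6530 = 38.91 mg/L; combined flow 0.6530 m³/s.
8.2%/h lost → k = −ln(1 − 0.082) = 0.08556 h⁻¹.
First-order decay: C = 38.91·exp(−k·t) = 38.91·0.3019 = 11.74 mg/L.
At the second outfall, C = (0.6530·11.74 + 0.08200·518.0) / (0.6530 + 0.08200) = 68.22 mg/L.

68.2 mg/L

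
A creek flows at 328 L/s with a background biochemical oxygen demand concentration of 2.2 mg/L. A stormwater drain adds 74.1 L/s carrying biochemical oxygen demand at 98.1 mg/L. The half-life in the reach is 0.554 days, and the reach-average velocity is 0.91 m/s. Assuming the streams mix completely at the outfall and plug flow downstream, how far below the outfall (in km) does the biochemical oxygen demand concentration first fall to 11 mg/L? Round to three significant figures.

Conservation of mass: C = (328.0·2.200 + 74.10·98.10) / 402.1 = 7991/402.1 = 19.87 mg/L.
Half-life 0.554 d → k = ln 2 / 0.554 = 1.251 d⁻¹.
Set 19.87·exp(−k·t) = 11 → t = ln(19.87/11)/k = 40840 s = 11.35 h.
Distance = v·t = 0.91·40840 = 37170 m = 37.17 km.

37.2 km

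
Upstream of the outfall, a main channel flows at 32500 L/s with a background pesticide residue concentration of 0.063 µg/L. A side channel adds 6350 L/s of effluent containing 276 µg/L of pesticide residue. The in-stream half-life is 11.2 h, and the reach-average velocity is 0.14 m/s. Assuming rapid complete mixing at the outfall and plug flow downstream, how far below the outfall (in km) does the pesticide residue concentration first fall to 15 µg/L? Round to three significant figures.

8.98 km

Mixed concentration C = ΣQC/ΣQ = (32500·0.06300 + 6350·276.0) / 38850 = 1755000/38850 = 45.16 µg/L.
Half-life 11.2 h → k = ln 2 / 11.2 = 0.06189 h⁻¹ = 1.485 d⁻¹.
Set 45.16·exp(−k·t) = 15 → t = ln(45.16/15)/k = 64120 s = 17.81 h.
Distance = v·t = 0.14·64120 = 8977 m = 8.977 km.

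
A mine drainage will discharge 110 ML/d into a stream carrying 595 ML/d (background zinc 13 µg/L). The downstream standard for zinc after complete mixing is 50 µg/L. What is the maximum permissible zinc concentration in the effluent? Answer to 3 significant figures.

At the limit, (Qr·Cr + Qe·Cₑ)/(Qr + Qe) = 50:
Cₑ = (705.0·50 − 595.0·13.00) / 110.0 = 250.1 µg/L.

250 µg/L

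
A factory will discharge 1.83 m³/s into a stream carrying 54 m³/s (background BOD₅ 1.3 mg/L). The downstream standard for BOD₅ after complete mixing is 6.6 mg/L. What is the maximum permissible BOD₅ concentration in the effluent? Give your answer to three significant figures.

At the limit, (Qr·Cr + Qe·Cₑ)/(Qr + Qe) = 6.6:
Cₑ = (55.83·6.6 − 54.00·1.300) / 1.830 = 163.0 mg/L.

163 mg/L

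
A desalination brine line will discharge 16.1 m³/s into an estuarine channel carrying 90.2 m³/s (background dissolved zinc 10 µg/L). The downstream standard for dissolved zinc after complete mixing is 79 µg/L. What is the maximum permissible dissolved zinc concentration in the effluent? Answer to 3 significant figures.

466 µg/L

At the limit, (Qr·Cr + Qe·Cₑ)/(Qr + Qe) = 79:
Cₑ = (106.3·79 − 90.20·10.00) / 16.10 = 465.6 µg/L.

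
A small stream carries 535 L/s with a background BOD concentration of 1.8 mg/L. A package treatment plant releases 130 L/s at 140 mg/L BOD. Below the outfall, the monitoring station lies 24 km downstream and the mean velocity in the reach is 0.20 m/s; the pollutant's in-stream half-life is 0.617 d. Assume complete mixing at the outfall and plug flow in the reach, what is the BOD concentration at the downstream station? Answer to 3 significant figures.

Mass balance: C = (535.0·1.800 + 130.0·140.0) / 665.0 = 19160/665.0 = 28.82 mg/L.
Travel time t = 24·1000 / 0.20 = 120000 s = 33.33 h.
Half-life 0.617 d → k = ln 2 / 0.617 = 1.123 d⁻¹.
Applying C = C₀e^(−kt): 28.82 × 0.2101 = 6.054 mg/L.

6.05 mg/L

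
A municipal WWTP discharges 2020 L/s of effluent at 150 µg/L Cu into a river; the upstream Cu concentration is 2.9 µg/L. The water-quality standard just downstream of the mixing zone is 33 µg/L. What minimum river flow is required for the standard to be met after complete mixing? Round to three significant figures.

7850 L/s

Set C_mix = 33: (Q·2.900 + 2020·150.0) / (Q + 2020) = 33
→ Q = 2020·(150.0 − 33)/(33 − 2.900) = 7852 L/s.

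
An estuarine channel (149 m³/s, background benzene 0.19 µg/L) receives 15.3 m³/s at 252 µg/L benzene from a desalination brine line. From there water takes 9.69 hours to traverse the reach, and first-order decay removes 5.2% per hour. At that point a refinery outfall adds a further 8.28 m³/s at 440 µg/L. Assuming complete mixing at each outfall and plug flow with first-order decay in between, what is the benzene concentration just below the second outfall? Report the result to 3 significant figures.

Flow-weighted average: C = (149.0·0.1900 + 15.30·252.0) / 164.3 = 3884/164.3 = 23.64 µg/L; combined flow 164.3 m³/s.
5.2%/h lost → k = −ln(1 − 0.052) = 0.05340 h⁻¹.
Decay over the reach: 23.64·exp(−kt) = 23.64·0.5960 = 14.09 µg/L.
At the second outfall, C = (164.3·14.09 + 8.280·440.0) / (164.3 + 8.280) = 34.52 µg/L.

34.5 µg/L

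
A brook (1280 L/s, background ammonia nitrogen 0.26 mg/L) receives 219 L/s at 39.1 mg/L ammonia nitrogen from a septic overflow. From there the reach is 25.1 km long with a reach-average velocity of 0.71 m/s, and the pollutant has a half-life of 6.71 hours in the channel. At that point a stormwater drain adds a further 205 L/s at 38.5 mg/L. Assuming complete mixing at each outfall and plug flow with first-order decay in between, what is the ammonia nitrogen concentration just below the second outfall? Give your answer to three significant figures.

6.52 mg/L

Mass balance: C = (1280·0.2600 + 219.0·39.10) / 1499 = 8896/1499 = 5.934 mg/L; combined flow 1499 L/s.
Travel time t = 25.1·1000 / 0.71 = 35350 s = 9.820 h.
Half-life 6.71 h → k = ln 2 / 6.71 = 0.1033 h⁻¹ = 2.479 d⁻¹.
After decay, C = 5.934 × e^(−kt) = 5.934 × 0.3626 = 2.152 mg/L.
At the second outfall, C = (1499·2.152 + 205.0·38.50) / (1499 + 205.0) = 6.525 mg/L.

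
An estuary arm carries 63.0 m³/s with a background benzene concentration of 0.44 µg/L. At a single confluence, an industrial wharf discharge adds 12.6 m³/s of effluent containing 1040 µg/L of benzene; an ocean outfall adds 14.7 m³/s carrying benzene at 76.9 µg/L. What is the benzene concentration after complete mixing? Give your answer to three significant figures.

158 µg/L

Mixed concentration C = ΣQC/ΣQ = (63.00·0.4400 + 12.60·1040 + 14.70·76.90) / 90.30 = 14260/90.30 = 157.9 µg/L.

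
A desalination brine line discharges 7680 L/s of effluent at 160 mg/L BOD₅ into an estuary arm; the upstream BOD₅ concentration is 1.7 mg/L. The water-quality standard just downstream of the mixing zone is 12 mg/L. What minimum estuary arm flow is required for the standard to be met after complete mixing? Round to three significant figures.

110000 L/s

Set C_mix = 12: (Q·1.700 + 7680·160.0) / (Q + 7680) = 12
→ Q = 7680·(160.0 − 12)/(12 − 1.700) = 110400 L/s.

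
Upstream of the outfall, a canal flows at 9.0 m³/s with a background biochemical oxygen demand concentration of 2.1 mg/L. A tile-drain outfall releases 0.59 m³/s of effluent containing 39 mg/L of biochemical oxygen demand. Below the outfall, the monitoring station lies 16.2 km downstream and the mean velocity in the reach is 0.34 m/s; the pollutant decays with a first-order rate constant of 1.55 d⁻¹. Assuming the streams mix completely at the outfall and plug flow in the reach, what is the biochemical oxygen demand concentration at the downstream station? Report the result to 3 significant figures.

Mixed concentration C = ΣQC/ΣQ = (9.000·2.100 + 0.5900·39.00) / 9.590 = 41.91/9.590 = 4.370 mg/L.
Travel time t = 16.2·1000 / 0.34 = 47650 s = 13.24 h.
First-order decay: C = 4.370·exp(−k·t) = 4.370·0.4254 = 1.859 mg/L.

1.86 mg/L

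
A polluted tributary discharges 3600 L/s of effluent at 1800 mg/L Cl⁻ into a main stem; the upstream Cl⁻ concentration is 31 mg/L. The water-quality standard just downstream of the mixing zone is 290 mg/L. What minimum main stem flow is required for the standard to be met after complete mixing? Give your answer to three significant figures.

21000 L/s

Set C_mix = 290: (Q·31.00 + 3600·1800) / (Q + 3600) = 290
→ Q = 3600·(1800 − 290)/(290 − 31.00) = 20990 L/s.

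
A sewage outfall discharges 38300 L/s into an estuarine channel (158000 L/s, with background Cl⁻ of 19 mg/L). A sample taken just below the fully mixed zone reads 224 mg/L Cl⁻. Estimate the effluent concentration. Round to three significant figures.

Mass balance: 158000·19.00 + 38300·Cₑ = 196300·224.0
→ Cₑ = (196300·224.0 − 158000·19.00) / 38300 = 1070 mg/L.

1070 mg/L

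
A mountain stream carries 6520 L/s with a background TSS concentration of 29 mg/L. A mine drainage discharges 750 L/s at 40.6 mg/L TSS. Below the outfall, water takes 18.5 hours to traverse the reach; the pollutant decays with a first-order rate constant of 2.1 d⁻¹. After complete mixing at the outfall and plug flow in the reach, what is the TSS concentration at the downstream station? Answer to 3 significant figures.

After mixing, C = (6520·29.00 + 750.0·40.60) / 7270 = 219500/7270 = 30.20 mg/L.
Decay over the reach: 30.20·exp(−kt) = 30.20·0.1981 = 5.983 mg/L.

5.98 mg/L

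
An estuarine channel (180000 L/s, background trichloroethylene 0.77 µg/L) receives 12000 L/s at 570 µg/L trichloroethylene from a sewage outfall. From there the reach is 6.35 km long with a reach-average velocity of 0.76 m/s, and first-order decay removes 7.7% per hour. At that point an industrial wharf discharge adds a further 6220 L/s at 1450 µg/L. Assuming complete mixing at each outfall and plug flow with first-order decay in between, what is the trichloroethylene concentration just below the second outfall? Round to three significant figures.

74.7 µg/L

Mixed concentration C = ΣQC/ΣQ = (180000·0.7700 + 12000·570.0) / 192000 = 6979000/192000 = 36.35 µg/L; combined flow 192000 L/s.
Travel time t = 6.35·1000 / 0.76 = 8355 s = 2.321 h.
7.7%/h lost → k = −ln(1 − 0.077) = 0.08013 h⁻¹.
Decay over the reach: 36.35·exp(−kt) = 36.35·0.8303 = 30.18 µg/L.
At the second outfall, C = (192000·30.18 + 6220·1450) / (192000 + 6220) = 74.73 µg/L.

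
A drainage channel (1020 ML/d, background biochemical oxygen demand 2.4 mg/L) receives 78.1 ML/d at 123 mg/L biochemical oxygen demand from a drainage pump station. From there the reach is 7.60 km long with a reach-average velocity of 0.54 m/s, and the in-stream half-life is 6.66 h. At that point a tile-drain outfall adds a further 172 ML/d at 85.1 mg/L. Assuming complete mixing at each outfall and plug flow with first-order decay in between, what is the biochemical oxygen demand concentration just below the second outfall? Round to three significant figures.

Mixed concentration C = ΣQC/ΣQ = (1020·2.400 + 78.10·123.0) / 1098 = 12050/1098 = 10.98 mg/L; combined flow 1098 ML/d.
Travel time t = 7.60·1000 / 0.54 = 14070 s = 3.909 h.
Half-life 6.66 h → k = ln 2 / 6.66 = 0.1041 h⁻¹ = 2.498 d⁻¹.
First-order decay: C = 10.98·exp(−k·t) = 10.98·0.6657 = 7.308 mg/L.
At the second outfall, C = (1098·7.308 + 172.0·85.10) / (1098 + 172.0) = 17.84 mg/L.

17.8 mg/L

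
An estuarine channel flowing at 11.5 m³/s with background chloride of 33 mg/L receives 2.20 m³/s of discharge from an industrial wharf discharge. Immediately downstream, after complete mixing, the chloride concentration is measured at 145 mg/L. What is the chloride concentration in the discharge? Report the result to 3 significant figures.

730 mg/L

Mass balance: 11.50·33.00 + 2.200·Cₑ = 13.70·145.0
→ Cₑ = (13.70·145.0 − 11.50·33.00) / 2.200 = 730.5 mg/L.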